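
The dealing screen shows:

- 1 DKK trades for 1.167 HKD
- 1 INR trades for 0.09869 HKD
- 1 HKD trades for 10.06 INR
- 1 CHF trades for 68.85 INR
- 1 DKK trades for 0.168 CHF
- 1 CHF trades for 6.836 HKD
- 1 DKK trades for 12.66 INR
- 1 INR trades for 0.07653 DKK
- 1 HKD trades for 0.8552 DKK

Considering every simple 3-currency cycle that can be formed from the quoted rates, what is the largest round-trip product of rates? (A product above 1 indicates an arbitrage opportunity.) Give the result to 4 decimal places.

INR→HKD→DKK→INR: 0.09869 × 0.8552 × 12.66 = 1.06850
DKK→CHF→HKD→DKK: 0.168 × 6.836 × 0.8552 = 0.98215
INR→DKK→HKD→INR: 0.07653 × 1.167 × 10.06 = 0.89846
INR→DKK→CHF→INR: 0.07653 × 0.168 × 68.85 = 0.88521
Maximum is INR→HKD→DKK→INR at 1.0685; arbitrage exists.

1.0685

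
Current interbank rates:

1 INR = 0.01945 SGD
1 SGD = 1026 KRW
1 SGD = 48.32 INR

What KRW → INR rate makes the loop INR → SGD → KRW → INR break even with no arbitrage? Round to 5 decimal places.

0.05011

Known legs of the cycle: 0.01945 × 1026 = 19.9557
For no arbitrage the full-cycle product must be 1, so the missing rate is 1 / 19.9557 ≈ 0.0501110.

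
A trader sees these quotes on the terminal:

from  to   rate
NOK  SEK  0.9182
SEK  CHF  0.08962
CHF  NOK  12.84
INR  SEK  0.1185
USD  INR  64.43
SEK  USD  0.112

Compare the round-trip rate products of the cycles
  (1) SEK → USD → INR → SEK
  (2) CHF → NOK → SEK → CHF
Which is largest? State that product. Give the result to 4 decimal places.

1.0566

(1) 0.112 × 64.43 × 0.1185 = 0.85511
(2) 12.84 × 0.9182 × 0.08962 = 1.05659
Highest is cycle (2) at 1.0566 (>1, arbitrage).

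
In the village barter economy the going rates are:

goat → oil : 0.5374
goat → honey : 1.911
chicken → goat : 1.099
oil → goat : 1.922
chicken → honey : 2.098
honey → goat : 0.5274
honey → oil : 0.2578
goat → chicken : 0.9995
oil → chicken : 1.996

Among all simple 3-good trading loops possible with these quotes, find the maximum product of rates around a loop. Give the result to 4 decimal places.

chicken→goat→oil→chicken: 1.099 × 0.5374 × 1.996 = 1.17884
honey→goat→chicken→honey: 0.5274 × 0.9995 × 2.098 = 1.10593
honey→oil→chicken→honey: 0.2578 × 1.996 × 2.098 = 1.07957
honey→oil→goat→honey: 0.2578 × 1.922 × 1.911 = 0.94688
Maximum is chicken→goat→oil→chicken at 1.1788; arbitrage exists.

1.1788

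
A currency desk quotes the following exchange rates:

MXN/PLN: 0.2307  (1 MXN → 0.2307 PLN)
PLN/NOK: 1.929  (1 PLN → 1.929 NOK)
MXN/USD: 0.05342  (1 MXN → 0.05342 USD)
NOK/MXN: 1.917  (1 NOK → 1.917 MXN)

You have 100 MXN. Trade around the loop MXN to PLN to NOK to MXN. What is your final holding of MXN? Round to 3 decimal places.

85.310

100 MXN × 0.2307 = 23.07 PLN
23.07 PLN × 1.929 = 44.50203 NOK
44.50203 NOK × 1.917 = 85.31039151 MXN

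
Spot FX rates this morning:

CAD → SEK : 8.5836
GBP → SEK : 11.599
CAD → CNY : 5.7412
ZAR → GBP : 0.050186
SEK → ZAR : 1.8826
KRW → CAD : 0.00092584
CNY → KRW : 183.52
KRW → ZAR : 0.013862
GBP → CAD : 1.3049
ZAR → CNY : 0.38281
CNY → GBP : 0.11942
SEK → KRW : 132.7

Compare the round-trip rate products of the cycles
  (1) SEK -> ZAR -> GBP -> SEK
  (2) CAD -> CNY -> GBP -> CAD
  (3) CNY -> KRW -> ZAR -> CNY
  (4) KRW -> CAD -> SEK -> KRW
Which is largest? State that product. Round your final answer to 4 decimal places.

1.0959

(1) 1.8826 × 0.050186 × 11.599 = 1.09588
(2) 5.7412 × 0.11942 × 1.3049 = 0.89466
(3) 183.52 × 0.013862 × 0.38281 = 0.97385
(4) 0.00092584 × 8.5836 × 132.7 = 1.05457
Highest is cycle (1) at 1.0959 (>1, arbitrage).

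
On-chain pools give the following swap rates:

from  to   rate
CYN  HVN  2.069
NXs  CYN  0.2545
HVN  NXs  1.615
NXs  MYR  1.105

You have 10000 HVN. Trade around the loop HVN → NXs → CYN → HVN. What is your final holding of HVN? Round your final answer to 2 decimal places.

8503.95

10000 HVN × 1.615 = 16150 NXs
16150 NXs × 0.2545 = 4110.175 CYN
4110.175 CYN × 2.069 = 8503.952075 HVN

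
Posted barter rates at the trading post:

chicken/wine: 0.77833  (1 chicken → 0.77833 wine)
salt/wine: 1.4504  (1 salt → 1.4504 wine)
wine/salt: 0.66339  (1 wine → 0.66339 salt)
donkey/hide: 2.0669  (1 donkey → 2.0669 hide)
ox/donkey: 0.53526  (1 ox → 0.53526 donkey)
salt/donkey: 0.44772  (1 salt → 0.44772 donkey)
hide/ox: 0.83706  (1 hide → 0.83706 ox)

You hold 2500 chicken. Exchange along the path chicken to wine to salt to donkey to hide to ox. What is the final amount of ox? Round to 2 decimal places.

999.90

2500 chicken × 0.77833 = 1945.825 wine
1945.825 wine × 0.66339 = 1290.84084675 salt
1290.84084675 salt × 0.44772 = 577.93526390691 donkey
577.93526390691 donkey × 2.0669 = 1194.534396969192279 hide
1194.534396969192279 hide × 0.83706 = 999.89696232703208905974 ox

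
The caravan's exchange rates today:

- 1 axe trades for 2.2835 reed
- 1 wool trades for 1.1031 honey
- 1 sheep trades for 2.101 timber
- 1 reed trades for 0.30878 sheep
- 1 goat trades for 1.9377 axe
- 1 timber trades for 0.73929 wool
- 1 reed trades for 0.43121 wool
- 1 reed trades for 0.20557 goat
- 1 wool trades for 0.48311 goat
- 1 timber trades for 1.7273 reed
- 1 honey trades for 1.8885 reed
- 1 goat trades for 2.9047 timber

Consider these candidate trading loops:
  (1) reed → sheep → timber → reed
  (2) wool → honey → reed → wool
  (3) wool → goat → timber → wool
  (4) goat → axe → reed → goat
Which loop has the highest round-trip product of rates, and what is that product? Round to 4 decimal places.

1.1206

(1) 0.30878 × 2.101 × 1.7273 = 1.12058
(2) 1.1031 × 1.8885 × 0.43121 = 0.89830
(3) 0.48311 × 2.9047 × 0.73929 = 1.03744
(4) 1.9377 × 2.2835 × 0.20557 = 0.90959
Highest is cycle (1) at 1.1206 (>1, arbitrage).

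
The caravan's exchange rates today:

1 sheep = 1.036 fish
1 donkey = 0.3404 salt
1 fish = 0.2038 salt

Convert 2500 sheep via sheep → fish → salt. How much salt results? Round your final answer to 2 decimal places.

2500 sheep × 1.036 = 2590 fish
2590 fish × 0.2038 = 527.842 salt

527.84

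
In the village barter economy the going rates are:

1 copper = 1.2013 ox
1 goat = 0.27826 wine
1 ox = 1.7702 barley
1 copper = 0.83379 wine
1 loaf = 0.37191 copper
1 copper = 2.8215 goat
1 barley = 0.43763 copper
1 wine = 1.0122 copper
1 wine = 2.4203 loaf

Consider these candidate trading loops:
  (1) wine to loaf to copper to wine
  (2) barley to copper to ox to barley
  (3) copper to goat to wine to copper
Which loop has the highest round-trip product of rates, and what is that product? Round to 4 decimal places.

(1) 2.4203 × 0.37191 × 0.83379 = 0.75052
(2) 0.43763 × 1.2013 × 1.7702 = 0.93064
(3) 2.8215 × 0.27826 × 1.0122 = 0.79469
Highest is cycle (2) at 0.9306 (≤1, no arbitrage).

0.9306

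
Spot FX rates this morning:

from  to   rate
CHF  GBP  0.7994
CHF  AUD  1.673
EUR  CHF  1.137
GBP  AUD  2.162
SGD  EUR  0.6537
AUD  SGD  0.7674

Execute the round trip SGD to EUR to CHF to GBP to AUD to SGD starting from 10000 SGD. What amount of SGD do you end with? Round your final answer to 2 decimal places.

10000 SGD × 0.6537 = 6537 EUR
6537 EUR × 1.137 = 7432.569 CHF
7432.569 CHF × 0.7994 = 5941.5956586 GBP
5941.5956586 GBP × 2.162 = 12845.7298138932 AUD
12845.7298138932 AUD × 0.7674 = 9857.81305918164168 SGD

9857.81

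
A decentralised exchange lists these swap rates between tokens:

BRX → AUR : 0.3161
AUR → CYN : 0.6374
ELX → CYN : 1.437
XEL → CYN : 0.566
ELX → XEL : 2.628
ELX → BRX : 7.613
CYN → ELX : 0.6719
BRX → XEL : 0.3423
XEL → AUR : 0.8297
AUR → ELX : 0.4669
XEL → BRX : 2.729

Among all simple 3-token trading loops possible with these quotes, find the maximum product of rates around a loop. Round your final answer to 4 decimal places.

1.1236

BRX→AUR→ELX→BRX: 0.3161 × 0.4669 × 7.613 = 1.12358
XEL→AUR→ELX→XEL: 0.8297 × 0.4669 × 2.628 = 1.01805
XEL→CYN→ELX→XEL: 0.566 × 0.6719 × 2.628 = 0.99942
Maximum is BRX→AUR→ELX→BRX at 1.1236; arbitrage exists.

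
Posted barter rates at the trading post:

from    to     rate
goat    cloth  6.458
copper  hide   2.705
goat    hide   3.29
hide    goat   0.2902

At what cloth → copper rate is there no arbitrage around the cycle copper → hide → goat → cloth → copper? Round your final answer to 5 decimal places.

0.19726

Known legs of the cycle: 2.705 × 0.2902 × 6.458 = 5.069471878
For no arbitrage the full-cycle product must be 1, so the missing rate is 1 / 5.069471878 ≈ 0.1972592.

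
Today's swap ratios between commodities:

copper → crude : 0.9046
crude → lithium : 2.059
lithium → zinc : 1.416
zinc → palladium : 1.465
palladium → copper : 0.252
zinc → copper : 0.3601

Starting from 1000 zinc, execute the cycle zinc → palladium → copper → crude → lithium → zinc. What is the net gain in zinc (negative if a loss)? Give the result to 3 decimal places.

-26.324

1000 zinc × 1.465 = 1465 palladium
1465 palladium × 0.252 = 369.18 copper
369.18 copper × 0.9046 = 333.960228 crude
333.960228 crude × 2.059 = 687.624109452 lithium
687.624109452 lithium × 1.416 = 973.675738984032 zinc
Net change: 973.675738984032 − 1000 = -26.324261015968 zinc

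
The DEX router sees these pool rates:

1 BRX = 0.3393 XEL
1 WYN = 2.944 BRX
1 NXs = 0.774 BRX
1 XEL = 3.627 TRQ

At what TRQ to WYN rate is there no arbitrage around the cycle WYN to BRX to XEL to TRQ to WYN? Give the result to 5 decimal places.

Known legs of the cycle: 2.944 × 0.3393 × 3.627 = 3.6230073984
For no arbitrage the full-cycle product must be 1, so the missing rate is 1 / 3.6230073984 ≈ 0.2760138.

0.27601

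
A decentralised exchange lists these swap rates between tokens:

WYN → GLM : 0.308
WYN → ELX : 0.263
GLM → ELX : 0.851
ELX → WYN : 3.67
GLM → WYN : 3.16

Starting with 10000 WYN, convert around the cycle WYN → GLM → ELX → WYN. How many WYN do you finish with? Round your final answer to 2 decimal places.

10000 WYN × 0.308 = 3080 GLM
3080 GLM × 0.851 = 2621.08 ELX
2621.08 ELX × 3.67 = 9619.3636 WYN

9619.36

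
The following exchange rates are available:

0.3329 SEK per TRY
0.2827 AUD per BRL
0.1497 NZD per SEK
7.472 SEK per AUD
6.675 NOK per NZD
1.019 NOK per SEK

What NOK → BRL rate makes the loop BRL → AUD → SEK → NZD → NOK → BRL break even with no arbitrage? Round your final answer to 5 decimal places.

0.47377

Known legs of the cycle: 0.2827 × 7.472 × 0.1497 × 6.675 = 2.110744868364
For no arbitrage the full-cycle product must be 1, so the missing rate is 1 / 2.110744868364 ≈ 0.4737664.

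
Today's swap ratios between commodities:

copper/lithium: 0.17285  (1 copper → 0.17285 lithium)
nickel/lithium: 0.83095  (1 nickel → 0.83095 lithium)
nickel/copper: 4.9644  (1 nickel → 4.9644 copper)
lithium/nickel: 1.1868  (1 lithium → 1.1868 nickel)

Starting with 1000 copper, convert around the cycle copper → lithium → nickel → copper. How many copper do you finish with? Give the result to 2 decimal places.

1000 copper × 0.17285 = 172.85 lithium
172.85 lithium × 1.1868 = 205.13838 nickel
205.13838 nickel × 4.9644 = 1018.388973672 copper

1018.39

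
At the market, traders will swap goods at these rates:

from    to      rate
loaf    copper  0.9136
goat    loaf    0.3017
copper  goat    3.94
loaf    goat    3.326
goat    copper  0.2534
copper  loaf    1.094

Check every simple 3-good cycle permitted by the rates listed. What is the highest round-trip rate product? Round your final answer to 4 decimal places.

1.0860

goat→loaf→copper→goat: 0.3017 × 0.9136 × 3.94 = 1.08599
goat→copper→loaf→goat: 0.2534 × 1.094 × 3.326 = 0.92203
Maximum is goat→loaf→copper→goat at 1.0860; arbitrage exists.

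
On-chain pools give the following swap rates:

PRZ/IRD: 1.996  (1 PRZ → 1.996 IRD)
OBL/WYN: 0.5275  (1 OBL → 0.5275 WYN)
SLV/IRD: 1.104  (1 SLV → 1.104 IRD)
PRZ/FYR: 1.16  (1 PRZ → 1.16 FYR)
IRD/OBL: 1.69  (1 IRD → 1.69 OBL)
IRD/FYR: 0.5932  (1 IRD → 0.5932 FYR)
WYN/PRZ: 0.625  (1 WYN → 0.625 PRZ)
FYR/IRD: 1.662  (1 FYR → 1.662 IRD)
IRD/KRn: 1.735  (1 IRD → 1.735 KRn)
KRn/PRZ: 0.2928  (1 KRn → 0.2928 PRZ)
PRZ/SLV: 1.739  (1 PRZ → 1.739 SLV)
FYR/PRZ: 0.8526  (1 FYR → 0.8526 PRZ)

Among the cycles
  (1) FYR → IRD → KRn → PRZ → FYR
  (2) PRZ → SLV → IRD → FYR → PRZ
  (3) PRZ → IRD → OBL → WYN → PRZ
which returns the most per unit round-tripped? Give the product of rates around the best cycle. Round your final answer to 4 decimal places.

(1) 1.662 × 1.735 × 0.2928 × 1.16 = 0.97940
(2) 1.739 × 1.104 × 0.5932 × 0.8526 = 0.97099
(3) 1.996 × 1.69 × 0.5275 × 0.625 = 1.11212
Highest is cycle (3) at 1.1121 (>1, arbitrage).

1.1121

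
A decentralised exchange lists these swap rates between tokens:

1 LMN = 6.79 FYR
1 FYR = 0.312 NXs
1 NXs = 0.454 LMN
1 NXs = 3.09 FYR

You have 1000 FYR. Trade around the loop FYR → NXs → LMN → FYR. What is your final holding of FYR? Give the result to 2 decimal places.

961.79

1000 FYR × 0.312 = 312 NXs
312 NXs × 0.454 = 141.648 LMN
141.648 LMN × 6.79 = 961.78992 FYR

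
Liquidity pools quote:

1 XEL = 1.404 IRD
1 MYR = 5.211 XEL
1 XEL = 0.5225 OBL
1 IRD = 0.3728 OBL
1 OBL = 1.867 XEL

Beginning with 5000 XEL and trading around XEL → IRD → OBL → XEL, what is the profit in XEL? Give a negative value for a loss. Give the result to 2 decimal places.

5000 XEL × 1.404 = 7020 IRD
7020 IRD × 0.3728 = 2617.056 OBL
2617.056 OBL × 1.867 = 4886.043552 XEL
Net change: 4886.043552 − 5000 = -113.956448 XEL

-113.96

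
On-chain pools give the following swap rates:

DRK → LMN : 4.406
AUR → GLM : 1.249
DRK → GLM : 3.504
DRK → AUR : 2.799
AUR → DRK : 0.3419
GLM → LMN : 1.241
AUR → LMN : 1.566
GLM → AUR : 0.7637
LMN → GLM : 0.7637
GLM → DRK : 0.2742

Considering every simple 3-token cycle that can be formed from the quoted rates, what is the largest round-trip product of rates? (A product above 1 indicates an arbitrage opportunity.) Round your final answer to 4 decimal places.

DRK→AUR→GLM→DRK: 2.799 × 1.249 × 0.2742 = 0.95859
DRK→LMN→GLM→DRK: 4.406 × 0.7637 × 0.2742 = 0.92265
DRK→GLM→AUR→DRK: 3.504 × 0.7637 × 0.3419 = 0.91493
AUR→LMN→GLM→AUR: 1.566 × 0.7637 × 0.7637 = 0.91335
Maximum is DRK→AUR→GLM→DRK at 0.9586; no arbitrage — every cycle loses value.

0.9586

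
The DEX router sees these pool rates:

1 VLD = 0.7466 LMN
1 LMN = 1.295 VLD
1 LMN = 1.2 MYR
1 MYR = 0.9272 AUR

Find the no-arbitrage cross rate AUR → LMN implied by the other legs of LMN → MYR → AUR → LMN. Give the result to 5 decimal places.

Known legs of the cycle: 1.2 × 0.9272 = 1.11264
For no arbitrage the full-cycle product must be 1, so the missing rate is 1 / 1.11264 ≈ 0.8987633.

0.89876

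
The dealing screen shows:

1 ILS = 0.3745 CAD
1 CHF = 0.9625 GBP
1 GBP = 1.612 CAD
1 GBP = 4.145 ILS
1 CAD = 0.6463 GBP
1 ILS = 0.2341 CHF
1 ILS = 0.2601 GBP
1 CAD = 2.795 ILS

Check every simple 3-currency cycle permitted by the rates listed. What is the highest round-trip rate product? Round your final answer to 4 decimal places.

1.1719

CAD→ILS→GBP→CAD: 2.795 × 0.2601 × 1.612 = 1.17189
CAD→GBP→ILS→CAD: 0.6463 × 4.145 × 0.3745 = 1.00325
GBP→ILS→CHF→GBP: 4.145 × 0.2341 × 0.9625 = 0.93396
Maximum is CAD→ILS→GBP→CAD at 1.1719; arbitrage exists.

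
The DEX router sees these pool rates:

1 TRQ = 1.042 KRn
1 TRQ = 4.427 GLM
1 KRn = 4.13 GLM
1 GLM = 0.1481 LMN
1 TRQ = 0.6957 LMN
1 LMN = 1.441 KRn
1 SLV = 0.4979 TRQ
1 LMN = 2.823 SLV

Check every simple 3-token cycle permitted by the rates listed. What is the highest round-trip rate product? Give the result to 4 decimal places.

0.9779

SLV→TRQ→LMN→SLV: 0.4979 × 0.6957 × 2.823 = 0.97786
KRn→GLM→LMN→KRn: 4.13 × 0.1481 × 1.441 = 0.88139
Maximum is SLV→TRQ→LMN→SLV at 0.9779; no arbitrage — every cycle loses value.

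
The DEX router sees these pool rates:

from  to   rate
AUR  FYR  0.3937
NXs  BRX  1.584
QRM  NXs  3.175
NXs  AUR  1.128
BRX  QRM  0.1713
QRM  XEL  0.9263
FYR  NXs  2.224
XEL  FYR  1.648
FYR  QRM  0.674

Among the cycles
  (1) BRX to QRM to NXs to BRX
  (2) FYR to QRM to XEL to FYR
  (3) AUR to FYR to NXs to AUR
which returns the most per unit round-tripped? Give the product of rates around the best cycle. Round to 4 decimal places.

1.0289

(1) 0.1713 × 3.175 × 1.584 = 0.86150
(2) 0.674 × 0.9263 × 1.648 = 1.02889
(3) 0.3937 × 2.224 × 1.128 = 0.98766
Highest is cycle (2) at 1.0289 (>1, arbitrage).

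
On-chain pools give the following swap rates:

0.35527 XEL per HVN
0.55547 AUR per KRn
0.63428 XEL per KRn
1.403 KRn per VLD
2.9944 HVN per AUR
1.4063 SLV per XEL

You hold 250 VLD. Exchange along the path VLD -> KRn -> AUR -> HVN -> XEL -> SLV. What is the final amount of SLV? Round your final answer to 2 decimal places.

250 VLD × 1.403 = 350.75 KRn
350.75 KRn × 0.55547 = 194.8311025 AUR
194.8311025 AUR × 2.9944 = 583.402253326 HVN
583.402253326 HVN × 0.35527 = 207.26531853912802 XEL
207.26531853912802 XEL × 1.4063 = 291.477217461575734526 SLV

291.48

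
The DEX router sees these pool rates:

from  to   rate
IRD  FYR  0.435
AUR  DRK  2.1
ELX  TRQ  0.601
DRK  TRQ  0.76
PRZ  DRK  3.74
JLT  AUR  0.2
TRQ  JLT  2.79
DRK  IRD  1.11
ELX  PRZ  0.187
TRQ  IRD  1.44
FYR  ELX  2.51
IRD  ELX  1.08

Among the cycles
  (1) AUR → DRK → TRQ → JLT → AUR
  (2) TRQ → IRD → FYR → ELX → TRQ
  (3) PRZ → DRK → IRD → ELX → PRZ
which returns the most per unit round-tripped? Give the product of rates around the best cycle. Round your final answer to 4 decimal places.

0.9449

(1) 2.1 × 0.76 × 2.79 × 0.2 = 0.89057
(2) 1.44 × 0.435 × 2.51 × 0.601 = 0.94493
(3) 3.74 × 1.11 × 1.08 × 0.187 = 0.83842
Highest is cycle (2) at 0.9449 (≤1, no arbitrage).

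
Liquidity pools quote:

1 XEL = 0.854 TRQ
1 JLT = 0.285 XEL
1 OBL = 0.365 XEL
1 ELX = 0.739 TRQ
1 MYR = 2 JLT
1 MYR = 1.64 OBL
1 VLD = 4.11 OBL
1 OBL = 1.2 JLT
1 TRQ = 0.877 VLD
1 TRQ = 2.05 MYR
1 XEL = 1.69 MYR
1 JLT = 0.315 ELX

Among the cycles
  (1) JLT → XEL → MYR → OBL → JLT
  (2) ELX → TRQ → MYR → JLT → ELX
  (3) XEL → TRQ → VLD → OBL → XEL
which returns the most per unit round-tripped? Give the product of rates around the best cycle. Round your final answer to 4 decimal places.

1.1235

(1) 0.285 × 1.69 × 1.64 × 1.2 = 0.94789
(2) 0.739 × 2.05 × 2 × 0.315 = 0.95442
(3) 0.854 × 0.877 × 4.11 × 0.365 = 1.12355
Highest is cycle (3) at 1.1235 (>1, arbitrage).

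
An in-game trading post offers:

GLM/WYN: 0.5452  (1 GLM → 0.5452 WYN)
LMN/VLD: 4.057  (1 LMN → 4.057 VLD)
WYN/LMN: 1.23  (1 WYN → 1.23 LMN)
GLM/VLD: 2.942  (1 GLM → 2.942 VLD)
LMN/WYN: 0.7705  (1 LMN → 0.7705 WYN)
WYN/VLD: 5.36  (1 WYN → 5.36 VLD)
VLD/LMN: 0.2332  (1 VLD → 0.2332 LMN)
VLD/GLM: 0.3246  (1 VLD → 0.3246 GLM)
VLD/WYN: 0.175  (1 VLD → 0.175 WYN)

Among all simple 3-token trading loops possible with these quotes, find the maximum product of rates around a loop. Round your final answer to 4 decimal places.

LMN→WYN→VLD→LMN: 0.7705 × 5.36 × 0.2332 = 0.96309
GLM→WYN→VLD→GLM: 0.5452 × 5.36 × 0.3246 = 0.94857
LMN→VLD→WYN→LMN: 4.057 × 0.175 × 1.23 = 0.87327
Maximum is LMN→WYN→VLD→LMN at 0.9631; no arbitrage — every cycle loses value.

0.9631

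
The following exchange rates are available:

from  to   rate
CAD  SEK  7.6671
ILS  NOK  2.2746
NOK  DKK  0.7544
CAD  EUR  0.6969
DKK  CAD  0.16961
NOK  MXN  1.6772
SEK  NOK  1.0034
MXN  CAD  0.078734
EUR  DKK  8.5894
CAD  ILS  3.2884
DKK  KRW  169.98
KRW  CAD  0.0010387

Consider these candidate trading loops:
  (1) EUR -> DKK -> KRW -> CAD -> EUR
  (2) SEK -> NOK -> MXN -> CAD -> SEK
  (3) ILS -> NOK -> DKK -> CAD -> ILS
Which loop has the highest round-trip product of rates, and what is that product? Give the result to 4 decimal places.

(1) 8.5894 × 169.98 × 0.0010387 × 0.6969 = 1.05687
(2) 1.0034 × 1.6772 × 0.078734 × 7.6671 = 1.01590
(3) 2.2746 × 0.7544 × 0.16961 × 3.2884 = 0.95707
Highest is cycle (1) at 1.0569 (>1, arbitrage).

1.0569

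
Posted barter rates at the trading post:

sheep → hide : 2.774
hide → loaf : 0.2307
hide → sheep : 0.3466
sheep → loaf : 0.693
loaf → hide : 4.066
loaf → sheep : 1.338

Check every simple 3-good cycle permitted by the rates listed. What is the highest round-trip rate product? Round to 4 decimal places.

sheep→loaf→hide→sheep: 0.693 × 4.066 × 0.3466 = 0.97663
sheep→hide→loaf→sheep: 2.774 × 0.2307 × 1.338 = 0.85627
Maximum is sheep→loaf→hide→sheep at 0.9766; no arbitrage — every cycle loses value.

0.9766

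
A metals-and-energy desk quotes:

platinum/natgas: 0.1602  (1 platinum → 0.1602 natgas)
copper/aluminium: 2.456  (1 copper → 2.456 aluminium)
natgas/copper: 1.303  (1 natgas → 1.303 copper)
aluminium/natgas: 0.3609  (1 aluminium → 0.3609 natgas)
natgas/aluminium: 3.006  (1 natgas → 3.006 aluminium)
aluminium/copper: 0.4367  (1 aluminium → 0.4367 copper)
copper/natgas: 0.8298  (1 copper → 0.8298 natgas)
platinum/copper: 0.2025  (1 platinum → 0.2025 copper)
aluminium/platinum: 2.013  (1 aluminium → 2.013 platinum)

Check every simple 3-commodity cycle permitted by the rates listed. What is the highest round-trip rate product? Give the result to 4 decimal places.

natgas→copper→aluminium→natgas: 1.303 × 2.456 × 0.3609 = 1.15494
natgas→aluminium→copper→natgas: 3.006 × 0.4367 × 0.8298 = 1.08930
platinum→copper→aluminium→platinum: 0.2025 × 2.456 × 2.013 = 1.00115
natgas→aluminium→platinum→natgas: 3.006 × 2.013 × 0.1602 = 0.96938
Maximum is natgas→copper→aluminium→natgas at 1.1549; arbitrage exists.

1.1549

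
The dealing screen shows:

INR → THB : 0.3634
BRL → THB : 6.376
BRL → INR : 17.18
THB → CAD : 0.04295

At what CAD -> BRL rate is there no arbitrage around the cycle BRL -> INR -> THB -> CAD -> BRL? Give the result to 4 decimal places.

3.7293

Known legs of the cycle: 17.18 × 0.3634 × 0.04295 = 0.2681459554
For no arbitrage the full-cycle product must be 1, so the missing rate is 1 / 0.2681459554 ≈ 3.729312.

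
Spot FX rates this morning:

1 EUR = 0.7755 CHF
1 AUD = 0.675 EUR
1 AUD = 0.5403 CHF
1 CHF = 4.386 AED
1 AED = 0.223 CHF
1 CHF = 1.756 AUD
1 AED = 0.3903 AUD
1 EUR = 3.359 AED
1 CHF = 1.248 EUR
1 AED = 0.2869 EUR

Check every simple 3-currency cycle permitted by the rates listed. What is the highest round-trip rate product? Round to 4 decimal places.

CHF→AED→EUR→CHF: 4.386 × 0.2869 × 0.7755 = 0.97585
CHF→EUR→AED→CHF: 1.248 × 3.359 × 0.223 = 0.93482
CHF→AED→AUD→CHF: 4.386 × 0.3903 × 0.5403 = 0.92492
CHF→AUD→EUR→CHF: 1.756 × 0.675 × 0.7755 = 0.91920
EUR→AED→AUD→EUR: 3.359 × 0.3903 × 0.675 = 0.88494
Maximum is CHF→AED→EUR→CHF at 0.9758; no arbitrage — every cycle loses value.

0.9758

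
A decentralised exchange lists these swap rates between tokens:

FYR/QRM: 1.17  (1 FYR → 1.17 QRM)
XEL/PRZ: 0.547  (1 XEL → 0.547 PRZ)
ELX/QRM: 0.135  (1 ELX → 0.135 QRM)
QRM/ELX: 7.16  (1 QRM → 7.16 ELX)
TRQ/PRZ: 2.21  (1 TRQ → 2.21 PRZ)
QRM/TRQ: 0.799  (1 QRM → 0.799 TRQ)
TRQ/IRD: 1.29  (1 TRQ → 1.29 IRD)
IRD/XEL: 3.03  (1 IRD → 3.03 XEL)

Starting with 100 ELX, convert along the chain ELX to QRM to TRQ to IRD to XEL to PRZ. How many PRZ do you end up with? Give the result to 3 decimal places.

100 ELX × 0.135 = 13.5 QRM
13.5 QRM × 0.799 = 10.7865 TRQ
10.7865 TRQ × 1.29 = 13.914585 IRD
13.914585 IRD × 3.03 = 42.16119255 XEL
42.16119255 XEL × 0.547 = 23.06217232485 PRZ

23.062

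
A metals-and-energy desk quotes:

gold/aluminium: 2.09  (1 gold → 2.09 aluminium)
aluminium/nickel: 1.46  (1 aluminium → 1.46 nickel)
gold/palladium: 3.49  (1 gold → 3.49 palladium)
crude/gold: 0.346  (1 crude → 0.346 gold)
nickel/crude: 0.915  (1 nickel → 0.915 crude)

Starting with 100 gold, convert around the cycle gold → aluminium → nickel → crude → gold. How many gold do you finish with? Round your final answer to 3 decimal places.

96.604

100 gold × 2.09 = 209 aluminium
209 aluminium × 1.46 = 305.14 nickel
305.14 nickel × 0.915 = 279.2031 crude
279.2031 crude × 0.346 = 96.6042726 gold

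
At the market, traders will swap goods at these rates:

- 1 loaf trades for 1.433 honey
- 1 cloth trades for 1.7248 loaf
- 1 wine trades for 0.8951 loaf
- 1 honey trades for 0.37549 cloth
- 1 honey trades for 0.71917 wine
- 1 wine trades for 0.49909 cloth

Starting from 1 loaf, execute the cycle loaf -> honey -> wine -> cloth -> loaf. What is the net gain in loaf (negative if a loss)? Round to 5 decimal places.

-0.11285

1 loaf × 1.433 = 1.433 honey
1.433 honey × 0.71917 = 1.03057061 wine
1.03057061 wine × 0.49909 = 0.5143474857449 cloth
0.5143474857449 cloth × 1.7248 = 0.88714654341280352 loaf
Net change: 0.88714654341280352 − 1 = -0.11285345658719648 loaf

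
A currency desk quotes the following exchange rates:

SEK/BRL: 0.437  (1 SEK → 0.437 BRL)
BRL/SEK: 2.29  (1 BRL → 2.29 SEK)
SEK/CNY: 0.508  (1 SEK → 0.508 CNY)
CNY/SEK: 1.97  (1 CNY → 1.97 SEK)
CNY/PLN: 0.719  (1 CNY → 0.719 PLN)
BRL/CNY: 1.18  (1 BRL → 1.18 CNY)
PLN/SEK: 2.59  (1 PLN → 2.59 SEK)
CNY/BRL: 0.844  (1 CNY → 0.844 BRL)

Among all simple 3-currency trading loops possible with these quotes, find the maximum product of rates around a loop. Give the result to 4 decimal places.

SEK→BRL→CNY→SEK: 0.437 × 1.18 × 1.97 = 1.01585
SEK→CNY→BRL→SEK: 0.508 × 0.844 × 2.29 = 0.98184
SEK→CNY→PLN→SEK: 0.508 × 0.719 × 2.59 = 0.94600
Maximum is SEK→BRL→CNY→SEK at 1.0159; arbitrage exists.

1.0159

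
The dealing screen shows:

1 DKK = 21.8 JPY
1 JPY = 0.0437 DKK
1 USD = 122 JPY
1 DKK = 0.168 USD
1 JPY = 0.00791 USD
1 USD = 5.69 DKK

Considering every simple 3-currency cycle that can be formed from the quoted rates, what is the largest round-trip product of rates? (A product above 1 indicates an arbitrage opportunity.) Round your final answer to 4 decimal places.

0.9812

DKK→JPY→USD→DKK: 21.8 × 0.00791 × 5.69 = 0.98117
DKK→USD→JPY→DKK: 0.168 × 122 × 0.0437 = 0.89568
Maximum is DKK→JPY→USD→DKK at 0.9812; no arbitrage — every cycle loses value.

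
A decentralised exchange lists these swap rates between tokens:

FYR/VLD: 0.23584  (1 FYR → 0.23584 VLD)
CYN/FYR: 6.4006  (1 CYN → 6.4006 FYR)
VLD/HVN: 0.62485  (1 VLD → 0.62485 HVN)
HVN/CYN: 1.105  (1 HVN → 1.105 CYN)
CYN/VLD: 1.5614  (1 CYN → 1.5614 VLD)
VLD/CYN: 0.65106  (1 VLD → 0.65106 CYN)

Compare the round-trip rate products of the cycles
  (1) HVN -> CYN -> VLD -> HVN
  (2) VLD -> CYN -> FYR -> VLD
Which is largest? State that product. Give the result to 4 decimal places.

(1) 1.105 × 1.5614 × 0.62485 = 1.07808
(2) 0.65106 × 6.4006 × 0.23584 = 0.98279
Highest is cycle (1) at 1.0781 (>1, arbitrage).

1.0781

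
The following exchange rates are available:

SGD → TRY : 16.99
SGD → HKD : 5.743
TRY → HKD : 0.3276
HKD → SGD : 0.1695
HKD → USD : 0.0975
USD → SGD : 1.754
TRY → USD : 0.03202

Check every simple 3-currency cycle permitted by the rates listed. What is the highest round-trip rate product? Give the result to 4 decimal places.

USD→SGD→HKD→USD: 1.754 × 5.743 × 0.0975 = 0.98214
USD→SGD→TRY→USD: 1.754 × 16.99 × 0.03202 = 0.95421
HKD→SGD→TRY→HKD: 0.1695 × 16.99 × 0.3276 = 0.94342
Maximum is USD→SGD→HKD→USD at 0.9821; no arbitrage — every cycle loses value.

0.9821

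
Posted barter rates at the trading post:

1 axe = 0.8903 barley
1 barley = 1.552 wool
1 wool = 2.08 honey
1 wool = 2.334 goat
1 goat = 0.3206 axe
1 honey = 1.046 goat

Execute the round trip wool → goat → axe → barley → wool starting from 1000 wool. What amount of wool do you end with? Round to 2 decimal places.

1033.93

1000 wool × 2.334 = 2334 goat
2334 goat × 0.3206 = 748.2804 axe
748.2804 axe × 0.8903 = 666.19404012 barley
666.19404012 barley × 1.552 = 1033.93315026624 wool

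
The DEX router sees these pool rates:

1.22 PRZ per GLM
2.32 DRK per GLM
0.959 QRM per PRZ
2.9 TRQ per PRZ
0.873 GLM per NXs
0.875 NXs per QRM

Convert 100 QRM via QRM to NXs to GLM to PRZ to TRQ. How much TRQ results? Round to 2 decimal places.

270.26

100 QRM × 0.875 = 87.5 NXs
87.5 NXs × 0.873 = 76.3875 GLM
76.3875 GLM × 1.22 = 93.19275 PRZ
93.19275 PRZ × 2.9 = 270.258975 TRQ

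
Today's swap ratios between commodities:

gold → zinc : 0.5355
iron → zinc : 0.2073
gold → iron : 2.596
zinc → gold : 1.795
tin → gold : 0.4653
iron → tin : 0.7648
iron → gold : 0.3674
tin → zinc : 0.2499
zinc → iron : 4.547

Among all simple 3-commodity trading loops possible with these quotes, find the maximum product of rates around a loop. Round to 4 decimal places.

0.9660

gold→iron→zinc→gold: 2.596 × 0.2073 × 1.795 = 0.96598
gold→iron→tin→gold: 2.596 × 0.7648 × 0.4653 = 0.92382
gold→zinc→iron→gold: 0.5355 × 4.547 × 0.3674 = 0.89459
zinc→iron→tin→zinc: 4.547 × 0.7648 × 0.2499 = 0.86904
Maximum is gold→iron→zinc→gold at 0.9660; no arbitrage — every cycle loses value.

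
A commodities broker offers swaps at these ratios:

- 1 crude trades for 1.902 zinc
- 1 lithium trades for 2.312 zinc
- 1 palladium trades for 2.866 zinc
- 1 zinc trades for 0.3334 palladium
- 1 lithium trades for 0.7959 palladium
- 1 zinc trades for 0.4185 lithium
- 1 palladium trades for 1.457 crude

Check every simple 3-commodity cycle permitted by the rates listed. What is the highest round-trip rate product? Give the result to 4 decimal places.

0.9546

palladium→zinc→lithium→palladium: 2.866 × 0.4185 × 0.7959 = 0.95462
palladium→crude→zinc→palladium: 1.457 × 1.902 × 0.3334 = 0.92392
Maximum is palladium→zinc→lithium→palladium at 0.9546; no arbitrage — every cycle loses value.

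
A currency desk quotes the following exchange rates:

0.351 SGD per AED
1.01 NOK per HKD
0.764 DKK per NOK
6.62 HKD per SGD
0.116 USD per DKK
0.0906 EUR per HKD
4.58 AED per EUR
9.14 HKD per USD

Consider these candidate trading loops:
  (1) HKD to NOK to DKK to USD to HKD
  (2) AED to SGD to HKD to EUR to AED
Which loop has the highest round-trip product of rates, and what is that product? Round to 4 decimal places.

(1) 1.01 × 0.764 × 0.116 × 9.14 = 0.81812
(2) 0.351 × 6.62 × 0.0906 × 4.58 = 0.96418
Highest is cycle (2) at 0.9642 (≤1, no arbitrage).

0.9642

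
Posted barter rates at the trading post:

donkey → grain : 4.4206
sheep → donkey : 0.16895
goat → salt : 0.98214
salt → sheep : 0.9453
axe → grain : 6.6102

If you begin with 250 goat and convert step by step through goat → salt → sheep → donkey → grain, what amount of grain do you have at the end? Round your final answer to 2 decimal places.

250 goat × 0.98214 = 245.535 salt
245.535 salt × 0.9453 = 232.1042355 sheep
232.1042355 sheep × 0.16895 = 39.214010587725 donkey
39.214010587725 donkey × 4.4206 = 173.349455204097135 grain

173.35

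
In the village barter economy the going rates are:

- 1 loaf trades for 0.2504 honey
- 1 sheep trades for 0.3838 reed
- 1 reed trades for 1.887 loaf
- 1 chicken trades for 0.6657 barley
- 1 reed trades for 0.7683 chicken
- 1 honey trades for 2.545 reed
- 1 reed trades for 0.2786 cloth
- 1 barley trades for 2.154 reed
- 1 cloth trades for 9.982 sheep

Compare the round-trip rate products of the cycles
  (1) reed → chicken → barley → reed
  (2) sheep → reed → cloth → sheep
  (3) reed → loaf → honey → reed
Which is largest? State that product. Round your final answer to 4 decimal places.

(1) 0.7683 × 0.6657 × 2.154 = 1.10168
(2) 0.3838 × 0.2786 × 9.982 = 1.06734
(3) 1.887 × 0.2504 × 2.545 = 1.20252
Highest is cycle (3) at 1.2025 (>1, arbitrage).

1.2025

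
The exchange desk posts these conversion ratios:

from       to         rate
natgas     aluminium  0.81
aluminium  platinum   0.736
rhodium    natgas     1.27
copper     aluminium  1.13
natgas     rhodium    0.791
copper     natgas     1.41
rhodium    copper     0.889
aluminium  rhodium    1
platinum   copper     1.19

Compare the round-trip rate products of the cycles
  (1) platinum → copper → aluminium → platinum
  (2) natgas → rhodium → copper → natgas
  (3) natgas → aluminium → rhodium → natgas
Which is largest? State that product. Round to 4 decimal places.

1.0287

(1) 1.19 × 1.13 × 0.736 = 0.98970
(2) 0.791 × 0.889 × 1.41 = 0.99151
(3) 0.81 × 1 × 1.27 = 1.02870
Highest is cycle (3) at 1.0287 (>1, arbitrage).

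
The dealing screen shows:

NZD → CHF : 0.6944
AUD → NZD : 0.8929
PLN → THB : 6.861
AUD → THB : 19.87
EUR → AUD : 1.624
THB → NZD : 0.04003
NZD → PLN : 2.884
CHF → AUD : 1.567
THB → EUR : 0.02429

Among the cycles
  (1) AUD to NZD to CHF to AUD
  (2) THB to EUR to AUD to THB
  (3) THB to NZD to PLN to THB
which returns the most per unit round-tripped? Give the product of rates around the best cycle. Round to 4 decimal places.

(1) 0.8929 × 0.6944 × 1.567 = 0.97159
(2) 0.02429 × 1.624 × 19.87 = 0.78381
(3) 0.04003 × 2.884 × 6.861 = 0.79208
Highest is cycle (1) at 0.9716 (≤1, no arbitrage).

0.9716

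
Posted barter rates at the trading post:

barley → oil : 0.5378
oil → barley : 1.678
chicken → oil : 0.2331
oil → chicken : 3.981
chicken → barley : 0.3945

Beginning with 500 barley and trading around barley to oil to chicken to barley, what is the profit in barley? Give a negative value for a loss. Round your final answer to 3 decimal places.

-77.691

500 barley × 0.5378 = 268.9 oil
268.9 oil × 3.981 = 1070.4909 chicken
1070.4909 chicken × 0.3945 = 422.30866005 barley
Net change: 422.30866005 − 500 = -77.69133995 barley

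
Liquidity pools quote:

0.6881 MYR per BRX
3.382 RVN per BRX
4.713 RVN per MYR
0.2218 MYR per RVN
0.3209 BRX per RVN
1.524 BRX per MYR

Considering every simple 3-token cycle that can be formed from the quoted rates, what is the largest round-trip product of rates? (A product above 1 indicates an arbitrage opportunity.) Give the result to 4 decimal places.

1.1432

MYR→BRX→RVN→MYR: 1.524 × 3.382 × 0.2218 = 1.14319
MYR→RVN→BRX→MYR: 4.713 × 0.3209 × 0.6881 = 1.04068
Maximum is MYR→BRX→RVN→MYR at 1.1432; arbitrage exists.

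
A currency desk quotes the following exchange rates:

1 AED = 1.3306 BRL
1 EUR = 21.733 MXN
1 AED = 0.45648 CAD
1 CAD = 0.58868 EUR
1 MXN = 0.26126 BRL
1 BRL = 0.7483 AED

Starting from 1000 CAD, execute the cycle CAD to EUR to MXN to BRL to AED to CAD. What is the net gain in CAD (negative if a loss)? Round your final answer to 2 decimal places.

141.75

1000 CAD × 0.58868 = 588.68 EUR
588.68 EUR × 21.733 = 12793.78244 MXN
12793.78244 MXN × 0.26126 = 3342.5036002744 BRL
3342.5036002744 BRL × 0.7483 = 2501.19544408533352 AED
2501.19544408533352 AED × 0.45648 = 1141.7456963160730452096 CAD
Net change: 1141.7456963160730452096 − 1000 = 141.7456963160730452096 CAD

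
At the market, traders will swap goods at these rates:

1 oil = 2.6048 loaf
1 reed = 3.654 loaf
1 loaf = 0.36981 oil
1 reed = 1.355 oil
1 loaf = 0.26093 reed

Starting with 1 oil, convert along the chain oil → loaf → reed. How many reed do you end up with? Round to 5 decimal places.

1 oil × 2.6048 = 2.6048 loaf
2.6048 loaf × 0.26093 = 0.679670464 reed

0.67967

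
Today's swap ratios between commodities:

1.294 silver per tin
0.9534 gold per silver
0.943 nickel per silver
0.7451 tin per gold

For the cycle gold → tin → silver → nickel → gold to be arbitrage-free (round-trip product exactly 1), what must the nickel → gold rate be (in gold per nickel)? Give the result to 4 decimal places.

Known legs of the cycle: 0.7451 × 1.294 × 0.943 = 0.9092023142
For no arbitrage the full-cycle product must be 1, so the missing rate is 1 / 0.9092023142 ≈ 1.099865.

1.0999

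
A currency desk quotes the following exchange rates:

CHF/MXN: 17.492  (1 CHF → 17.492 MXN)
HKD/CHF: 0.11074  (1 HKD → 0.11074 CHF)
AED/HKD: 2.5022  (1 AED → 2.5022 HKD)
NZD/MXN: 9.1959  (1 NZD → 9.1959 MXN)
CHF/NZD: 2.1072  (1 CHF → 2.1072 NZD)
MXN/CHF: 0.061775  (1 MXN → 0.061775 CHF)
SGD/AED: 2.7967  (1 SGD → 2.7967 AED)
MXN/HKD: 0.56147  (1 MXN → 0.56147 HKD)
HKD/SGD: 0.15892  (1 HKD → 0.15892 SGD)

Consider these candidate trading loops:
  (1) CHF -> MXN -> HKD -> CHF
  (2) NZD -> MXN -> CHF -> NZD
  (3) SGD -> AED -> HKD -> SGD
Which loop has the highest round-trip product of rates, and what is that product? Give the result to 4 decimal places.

(1) 17.492 × 0.56147 × 0.11074 = 1.08760
(2) 9.1959 × 0.061775 × 2.1072 = 1.19705
(3) 2.7967 × 2.5022 × 0.15892 = 1.11211
Highest is cycle (2) at 1.1971 (>1, arbitrage).

1.1971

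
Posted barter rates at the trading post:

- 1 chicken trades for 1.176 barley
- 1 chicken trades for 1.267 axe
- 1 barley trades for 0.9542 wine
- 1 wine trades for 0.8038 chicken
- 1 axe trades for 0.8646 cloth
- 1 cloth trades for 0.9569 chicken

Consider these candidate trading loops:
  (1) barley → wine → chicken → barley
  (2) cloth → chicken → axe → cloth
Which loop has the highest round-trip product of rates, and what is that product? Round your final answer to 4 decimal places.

(1) 0.9542 × 0.8038 × 1.176 = 0.90198
(2) 0.9569 × 1.267 × 0.8646 = 1.04823
Highest is cycle (2) at 1.0482 (>1, arbitrage).

1.0482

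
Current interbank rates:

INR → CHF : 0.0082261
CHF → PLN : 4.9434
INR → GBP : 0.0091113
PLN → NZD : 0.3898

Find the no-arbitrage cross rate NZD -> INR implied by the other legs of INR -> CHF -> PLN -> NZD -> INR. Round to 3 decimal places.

63.087

Known legs of the cycle: 0.0082261 × 4.9434 × 0.3898 = 0.015851179088052
For no arbitrage the full-cycle product must be 1, so the missing rate is 1 / 0.015851179088052 ≈ 63.08679.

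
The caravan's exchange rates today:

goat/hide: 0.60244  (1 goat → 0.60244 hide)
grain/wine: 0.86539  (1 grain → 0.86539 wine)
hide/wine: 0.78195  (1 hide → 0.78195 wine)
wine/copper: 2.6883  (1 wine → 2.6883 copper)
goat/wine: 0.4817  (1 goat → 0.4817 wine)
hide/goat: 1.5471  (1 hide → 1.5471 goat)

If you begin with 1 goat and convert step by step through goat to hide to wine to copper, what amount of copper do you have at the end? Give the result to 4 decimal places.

1 goat × 0.60244 = 0.60244 hide
0.60244 hide × 0.78195 = 0.471077958 wine
0.471077958 wine × 2.6883 = 1.2663988744914 copper

1.2664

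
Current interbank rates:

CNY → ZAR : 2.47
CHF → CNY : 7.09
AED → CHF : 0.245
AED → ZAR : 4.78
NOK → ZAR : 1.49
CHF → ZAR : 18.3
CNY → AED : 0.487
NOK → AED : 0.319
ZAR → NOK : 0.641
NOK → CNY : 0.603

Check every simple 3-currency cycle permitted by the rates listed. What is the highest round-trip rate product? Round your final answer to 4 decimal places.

0.9774

NOK→AED→ZAR→NOK: 0.319 × 4.78 × 0.641 = 0.97741
NOK→CNY→ZAR→NOK: 0.603 × 2.47 × 0.641 = 0.95471
CNY→AED→CHF→CNY: 0.487 × 0.245 × 7.09 = 0.84594
Maximum is NOK→AED→ZAR→NOK at 0.9774; no arbitrage — every cycle loses value.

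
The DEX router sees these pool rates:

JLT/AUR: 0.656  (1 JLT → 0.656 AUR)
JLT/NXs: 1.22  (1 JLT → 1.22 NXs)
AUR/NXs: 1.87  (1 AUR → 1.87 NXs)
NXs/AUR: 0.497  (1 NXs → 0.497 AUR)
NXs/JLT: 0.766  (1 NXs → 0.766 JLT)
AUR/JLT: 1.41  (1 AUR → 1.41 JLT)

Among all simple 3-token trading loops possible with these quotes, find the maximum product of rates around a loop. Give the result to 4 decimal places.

0.9397

AUR→NXs→JLT→AUR: 1.87 × 0.766 × 0.656 = 0.93967
AUR→JLT→NXs→AUR: 1.41 × 1.22 × 0.497 = 0.85494
Maximum is AUR→NXs→JLT→AUR at 0.9397; no arbitrage — every cycle loses value.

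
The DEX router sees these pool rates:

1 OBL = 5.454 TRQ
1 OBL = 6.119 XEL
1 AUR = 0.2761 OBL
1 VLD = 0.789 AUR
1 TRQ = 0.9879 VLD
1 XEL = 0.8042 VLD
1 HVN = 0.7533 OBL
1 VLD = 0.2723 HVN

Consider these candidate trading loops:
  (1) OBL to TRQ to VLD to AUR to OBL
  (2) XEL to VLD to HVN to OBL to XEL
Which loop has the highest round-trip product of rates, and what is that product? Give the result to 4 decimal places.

1.1737

(1) 5.454 × 0.9879 × 0.789 × 0.2761 = 1.17374
(2) 0.8042 × 0.2723 × 0.7533 × 6.119 = 1.00939
Highest is cycle (1) at 1.1737 (>1, arbitrage).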